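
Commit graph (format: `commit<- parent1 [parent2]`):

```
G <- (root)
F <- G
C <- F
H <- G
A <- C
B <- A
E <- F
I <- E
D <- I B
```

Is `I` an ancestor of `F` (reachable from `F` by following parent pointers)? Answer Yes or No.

Ancestors of F: {F, G}.
I is not in that set, so it is not an ancestor of F.

No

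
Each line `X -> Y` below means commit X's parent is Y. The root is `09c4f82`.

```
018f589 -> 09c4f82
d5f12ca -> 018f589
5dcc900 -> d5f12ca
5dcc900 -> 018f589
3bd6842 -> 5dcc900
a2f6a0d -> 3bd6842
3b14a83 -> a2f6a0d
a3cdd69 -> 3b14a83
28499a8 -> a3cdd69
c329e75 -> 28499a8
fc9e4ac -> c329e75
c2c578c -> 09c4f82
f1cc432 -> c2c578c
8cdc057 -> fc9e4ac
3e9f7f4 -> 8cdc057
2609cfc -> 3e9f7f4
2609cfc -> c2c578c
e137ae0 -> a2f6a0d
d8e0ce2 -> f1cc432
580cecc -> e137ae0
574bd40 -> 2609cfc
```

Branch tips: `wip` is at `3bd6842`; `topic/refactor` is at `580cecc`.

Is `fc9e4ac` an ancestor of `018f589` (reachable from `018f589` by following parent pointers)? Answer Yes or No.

No

Ancestors of 018f589: {018f589, 09c4f82}.
fc9e4ac is not in that set, so it is not an ancestor of 018f589.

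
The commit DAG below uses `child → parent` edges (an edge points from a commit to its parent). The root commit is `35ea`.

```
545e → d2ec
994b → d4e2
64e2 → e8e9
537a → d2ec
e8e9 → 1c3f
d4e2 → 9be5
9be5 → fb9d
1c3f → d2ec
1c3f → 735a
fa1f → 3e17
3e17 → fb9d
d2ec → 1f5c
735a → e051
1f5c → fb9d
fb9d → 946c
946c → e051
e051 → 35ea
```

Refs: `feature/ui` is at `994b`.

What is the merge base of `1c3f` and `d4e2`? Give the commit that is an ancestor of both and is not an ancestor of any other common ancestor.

fb9d

Ancestors of 1c3f: {1c3f, 1f5c, 35ea, 735a, 946c, d2ec, e051, fb9d}.
Ancestors of d4e2: {35ea, 946c, 9be5, d4e2, e051, fb9d}.
Common ancestors: {35ea, 946c, e051, fb9d}.
Among these, fb9d is not an ancestor of any other common ancestor — it is the merge base.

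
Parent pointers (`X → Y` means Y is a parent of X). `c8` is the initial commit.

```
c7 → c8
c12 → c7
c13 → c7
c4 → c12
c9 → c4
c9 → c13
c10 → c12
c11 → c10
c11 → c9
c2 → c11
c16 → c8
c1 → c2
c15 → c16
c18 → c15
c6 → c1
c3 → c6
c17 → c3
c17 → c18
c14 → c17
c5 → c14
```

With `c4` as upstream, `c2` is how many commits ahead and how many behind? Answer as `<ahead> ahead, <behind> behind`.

Reachable from c2: {c10, c11, c12, c13, c2, c4, c7, c8, c9}.
Reachable from c4: {c12, c4, c7, c8}.
Only in c2's history (ahead): {c10, c11, c13, c2, c9} — 5.
Only in c4's history (behind): {} — 0.

5 ahead, 0 behind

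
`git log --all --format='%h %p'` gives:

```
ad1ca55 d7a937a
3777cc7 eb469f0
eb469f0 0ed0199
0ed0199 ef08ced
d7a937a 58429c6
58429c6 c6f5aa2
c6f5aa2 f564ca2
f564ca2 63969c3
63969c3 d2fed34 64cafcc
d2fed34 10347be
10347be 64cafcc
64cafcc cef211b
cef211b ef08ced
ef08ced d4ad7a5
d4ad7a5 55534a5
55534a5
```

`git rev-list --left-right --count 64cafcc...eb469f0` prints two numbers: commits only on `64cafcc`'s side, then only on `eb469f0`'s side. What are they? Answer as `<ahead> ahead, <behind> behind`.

2 ahead, 2 behind

Reachable from 64cafcc: {55534a5, 64cafcc, cef211b, d4ad7a5, ef08ced}.
Reachable from eb469f0: {0ed0199, 55534a5, d4ad7a5, eb469f0, ef08ced}.
Only in 64cafcc's history (ahead): {64cafcc, cef211b} — 2.
Only in eb469f0's history (behind): {0ed0199, eb469f0} — 2.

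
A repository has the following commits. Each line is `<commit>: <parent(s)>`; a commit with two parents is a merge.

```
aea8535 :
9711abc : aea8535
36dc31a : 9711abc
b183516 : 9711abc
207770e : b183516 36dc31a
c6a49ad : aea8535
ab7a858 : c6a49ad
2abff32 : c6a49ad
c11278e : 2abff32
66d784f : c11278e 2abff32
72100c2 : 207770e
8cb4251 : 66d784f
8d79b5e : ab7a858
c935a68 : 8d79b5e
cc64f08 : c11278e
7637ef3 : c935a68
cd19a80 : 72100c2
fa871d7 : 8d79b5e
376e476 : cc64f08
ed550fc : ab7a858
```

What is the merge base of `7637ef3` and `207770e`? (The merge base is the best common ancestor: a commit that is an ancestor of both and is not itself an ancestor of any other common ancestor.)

Ancestors of 7637ef3: {7637ef3, 8d79b5e, ab7a858, aea8535, c6a49ad, c935a68}.
Ancestors of 207770e: {207770e, 36dc31a, 9711abc, aea8535, b183516}.
Common ancestors: {aea8535}.
The only common ancestor is aea8535, so it is the merge base.

aea8535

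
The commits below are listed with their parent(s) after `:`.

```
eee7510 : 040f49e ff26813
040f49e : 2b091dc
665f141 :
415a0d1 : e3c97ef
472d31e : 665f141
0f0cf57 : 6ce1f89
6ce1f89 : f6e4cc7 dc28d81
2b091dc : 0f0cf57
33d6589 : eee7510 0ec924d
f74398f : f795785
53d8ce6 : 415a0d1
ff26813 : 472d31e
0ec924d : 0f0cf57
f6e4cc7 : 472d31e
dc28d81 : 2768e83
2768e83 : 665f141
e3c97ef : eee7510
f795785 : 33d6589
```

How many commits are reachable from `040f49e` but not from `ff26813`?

Reachable from 040f49e: {040f49e, 0f0cf57, 2768e83, 2b091dc, 472d31e, 665f141, 6ce1f89, dc28d81, f6e4cc7}.
Reachable from ff26813: {472d31e, 665f141, ff26813}.
In 040f49e's history but not ff26813's: {040f49e, 0f0cf57, 2768e83, 2b091dc, 6ce1f89, dc28d81, f6e4cc7} — 7 commits.

7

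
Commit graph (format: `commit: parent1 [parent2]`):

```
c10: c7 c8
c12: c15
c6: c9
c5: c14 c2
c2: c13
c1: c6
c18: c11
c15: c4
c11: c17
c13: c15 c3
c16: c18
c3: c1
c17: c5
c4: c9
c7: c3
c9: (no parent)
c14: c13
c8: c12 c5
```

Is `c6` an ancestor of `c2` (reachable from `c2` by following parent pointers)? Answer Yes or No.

Ancestors of c2 (commits reachable by following parents): {c1, c13, c15, c2, c3, c4, c6, c9}.
c6 is in that set, so it is an ancestor of c2.

Yes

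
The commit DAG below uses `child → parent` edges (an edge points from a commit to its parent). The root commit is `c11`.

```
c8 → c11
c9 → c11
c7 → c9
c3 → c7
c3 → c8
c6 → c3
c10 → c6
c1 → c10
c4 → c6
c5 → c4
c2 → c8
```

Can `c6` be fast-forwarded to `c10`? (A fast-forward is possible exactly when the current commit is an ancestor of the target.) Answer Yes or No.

Yes

A fast-forward from c6 to c10 is possible iff c6 is an ancestor of c10.
Ancestors of c10: {c10, c11, c3, c6, c7, c8, c9}.
c6 is among them, so fast-forward is possible.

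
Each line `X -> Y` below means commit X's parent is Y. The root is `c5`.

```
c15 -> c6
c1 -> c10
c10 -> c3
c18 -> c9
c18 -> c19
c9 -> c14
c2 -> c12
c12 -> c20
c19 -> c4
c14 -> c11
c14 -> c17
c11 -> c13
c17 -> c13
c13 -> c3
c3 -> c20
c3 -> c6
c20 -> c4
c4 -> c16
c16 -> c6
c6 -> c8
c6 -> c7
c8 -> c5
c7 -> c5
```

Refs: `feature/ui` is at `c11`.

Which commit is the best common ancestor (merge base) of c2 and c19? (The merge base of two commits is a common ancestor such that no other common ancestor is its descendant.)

c4

Ancestors of c2: {c12, c16, c2, c20, c4, c5, c6, c7, c8}.
Ancestors of c19: {c16, c19, c4, c5, c6, c7, c8}.
Common ancestors: {c16, c4, c5, c6, c7, c8}.
Among these, c4 is not an ancestor of any other common ancestor — it is the merge base.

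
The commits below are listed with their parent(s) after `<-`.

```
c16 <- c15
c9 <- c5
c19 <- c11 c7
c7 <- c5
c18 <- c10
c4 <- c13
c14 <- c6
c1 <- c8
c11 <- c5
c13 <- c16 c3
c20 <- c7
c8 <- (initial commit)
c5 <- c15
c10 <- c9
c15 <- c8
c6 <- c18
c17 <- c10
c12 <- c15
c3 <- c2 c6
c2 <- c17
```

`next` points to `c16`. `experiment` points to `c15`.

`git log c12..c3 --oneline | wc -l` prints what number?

Reachable from c3: {c10, c15, c17, c18, c2, c3, c5, c6, c8, c9}.
Reachable from c12: {c12, c15, c8}.
In c3's history but not c12's: {c10, c17, c18, c2, c3, c5, c6, c9} — 8 commits.

8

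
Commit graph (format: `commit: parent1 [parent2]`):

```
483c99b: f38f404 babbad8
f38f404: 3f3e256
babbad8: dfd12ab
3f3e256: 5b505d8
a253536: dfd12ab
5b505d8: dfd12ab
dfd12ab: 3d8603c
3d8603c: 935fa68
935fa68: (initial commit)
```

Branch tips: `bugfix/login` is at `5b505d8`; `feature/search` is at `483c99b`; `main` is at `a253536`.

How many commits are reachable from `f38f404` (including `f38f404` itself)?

6

Walking parent pointers from f38f404: reachable set = {3d8603c, 3f3e256, 5b505d8, 935fa68, dfd12ab, f38f404}.
That is 6 commits.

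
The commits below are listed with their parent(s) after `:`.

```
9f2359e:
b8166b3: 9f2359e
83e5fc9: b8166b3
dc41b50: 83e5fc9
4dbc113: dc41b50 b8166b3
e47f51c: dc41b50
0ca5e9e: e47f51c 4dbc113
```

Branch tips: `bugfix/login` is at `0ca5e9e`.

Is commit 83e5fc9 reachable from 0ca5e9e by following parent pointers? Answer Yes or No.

Ancestors of 0ca5e9e (commits reachable by following parents): {0ca5e9e, 4dbc113, 83e5fc9, 9f2359e, b8166b3, dc41b50, e47f51c}.
83e5fc9 is in that set, so it is an ancestor of 0ca5e9e.

Yes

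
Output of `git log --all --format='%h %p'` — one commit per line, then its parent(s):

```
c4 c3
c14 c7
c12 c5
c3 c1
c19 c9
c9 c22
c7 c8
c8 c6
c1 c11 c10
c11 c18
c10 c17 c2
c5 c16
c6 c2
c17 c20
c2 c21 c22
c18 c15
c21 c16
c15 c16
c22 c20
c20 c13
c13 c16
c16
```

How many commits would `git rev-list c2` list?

6

Walking parent pointers from c2: reachable set = {c13, c16, c2, c20, c21, c22}.
That is 6 commits.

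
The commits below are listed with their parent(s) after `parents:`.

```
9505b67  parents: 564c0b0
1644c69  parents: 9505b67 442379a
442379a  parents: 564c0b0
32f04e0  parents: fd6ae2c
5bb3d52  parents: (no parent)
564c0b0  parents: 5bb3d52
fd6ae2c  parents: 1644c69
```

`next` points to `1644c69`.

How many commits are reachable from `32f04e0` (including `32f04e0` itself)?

Walking parent pointers from 32f04e0: reachable set = {1644c69, 32f04e0, 442379a, 564c0b0, 5bb3d52, 9505b67, fd6ae2c}.
That is 7 commits.

7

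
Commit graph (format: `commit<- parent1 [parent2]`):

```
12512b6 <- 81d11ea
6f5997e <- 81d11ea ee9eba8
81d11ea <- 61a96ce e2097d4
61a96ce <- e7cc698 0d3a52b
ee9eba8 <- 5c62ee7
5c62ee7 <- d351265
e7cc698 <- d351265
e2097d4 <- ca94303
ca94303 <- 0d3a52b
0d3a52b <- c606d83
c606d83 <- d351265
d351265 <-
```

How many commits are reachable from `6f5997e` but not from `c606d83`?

9

Reachable from 6f5997e: {0d3a52b, 5c62ee7, 61a96ce, 6f5997e, 81d11ea, c606d83, ca94303, d351265, e2097d4, e7cc698, ee9eba8}.
Reachable from c606d83: {c606d83, d351265}.
In 6f5997e's history but not c606d83's: {0d3a52b, 5c62ee7, 61a96ce, 6f5997e, 81d11ea, ca94303, e2097d4, e7cc698, ee9eba8} — 9 commits.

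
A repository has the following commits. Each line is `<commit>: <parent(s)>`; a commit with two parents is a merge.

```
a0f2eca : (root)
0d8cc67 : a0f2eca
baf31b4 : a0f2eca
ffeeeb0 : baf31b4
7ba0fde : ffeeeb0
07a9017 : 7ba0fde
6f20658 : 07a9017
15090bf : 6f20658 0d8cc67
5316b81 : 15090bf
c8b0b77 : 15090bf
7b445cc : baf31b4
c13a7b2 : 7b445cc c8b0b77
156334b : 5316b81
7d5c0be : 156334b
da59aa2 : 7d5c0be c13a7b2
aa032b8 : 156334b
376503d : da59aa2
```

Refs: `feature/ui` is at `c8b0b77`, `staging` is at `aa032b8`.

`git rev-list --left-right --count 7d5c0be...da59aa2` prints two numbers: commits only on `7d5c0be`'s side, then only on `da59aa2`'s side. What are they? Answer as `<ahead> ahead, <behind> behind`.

Reachable from 7d5c0be: {07a9017, 0d8cc67, 15090bf, 156334b, 5316b81, 6f20658, 7ba0fde, 7d5c0be, a0f2eca, baf31b4, ffeeeb0}.
Reachable from da59aa2: {07a9017, 0d8cc67, 15090bf, 156334b, 5316b81, 6f20658, 7b445cc, 7ba0fde, 7d5c0be, a0f2eca, baf31b4, c13a7b2, c8b0b77, da59aa2, ffeeeb0}.
Only in 7d5c0be's history (ahead): {} — 0.
Only in da59aa2's history (behind): {7b445cc, c13a7b2, c8b0b77, da59aa2} — 4.

0 ahead, 4 behind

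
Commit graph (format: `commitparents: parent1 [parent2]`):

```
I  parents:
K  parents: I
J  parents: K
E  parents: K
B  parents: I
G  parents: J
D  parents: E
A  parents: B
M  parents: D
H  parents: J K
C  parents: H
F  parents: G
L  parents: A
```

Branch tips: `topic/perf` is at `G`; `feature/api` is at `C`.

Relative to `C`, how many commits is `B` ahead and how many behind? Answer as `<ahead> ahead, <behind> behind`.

Reachable from B: {B, I}.
Reachable from C: {C, H, I, J, K}.
Only in B's history (ahead): {B} — 1.
Only in C's history (behind): {C, H, J, K} — 4.

1 ahead, 4 behind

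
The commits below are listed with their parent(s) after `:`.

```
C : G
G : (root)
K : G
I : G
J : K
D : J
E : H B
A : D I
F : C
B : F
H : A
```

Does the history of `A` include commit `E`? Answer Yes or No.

No

Ancestors of A: {A, D, G, I, J, K}.
E is not in that set, so it is not an ancestor of A.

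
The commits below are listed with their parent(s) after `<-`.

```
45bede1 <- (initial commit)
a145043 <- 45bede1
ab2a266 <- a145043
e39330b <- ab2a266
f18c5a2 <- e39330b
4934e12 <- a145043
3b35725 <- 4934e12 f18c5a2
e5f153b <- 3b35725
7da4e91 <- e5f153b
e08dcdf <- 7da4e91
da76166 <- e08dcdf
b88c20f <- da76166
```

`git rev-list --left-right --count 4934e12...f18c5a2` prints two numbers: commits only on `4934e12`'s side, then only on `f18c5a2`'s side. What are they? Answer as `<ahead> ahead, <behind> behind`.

1 ahead, 3 behind

Reachable from 4934e12: {45bede1, 4934e12, a145043}.
Reachable from f18c5a2: {45bede1, a145043, ab2a266, e39330b, f18c5a2}.
Only in 4934e12's history (ahead): {4934e12} — 1.
Only in f18c5a2's history (behind): {ab2a266, e39330b, f18c5a2} — 3.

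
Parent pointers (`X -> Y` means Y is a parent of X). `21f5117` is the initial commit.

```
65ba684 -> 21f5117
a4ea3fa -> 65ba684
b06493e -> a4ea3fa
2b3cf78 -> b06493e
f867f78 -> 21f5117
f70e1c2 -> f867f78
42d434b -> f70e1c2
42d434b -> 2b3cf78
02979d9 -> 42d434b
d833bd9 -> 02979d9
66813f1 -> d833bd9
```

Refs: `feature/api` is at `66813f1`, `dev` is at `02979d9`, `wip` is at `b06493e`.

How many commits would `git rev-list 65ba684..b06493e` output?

2

Reachable from b06493e: {21f5117, 65ba684, a4ea3fa, b06493e}.
Reachable from 65ba684: {21f5117, 65ba684}.
In b06493e's history but not 65ba684's: {a4ea3fa, b06493e} — 2 commits.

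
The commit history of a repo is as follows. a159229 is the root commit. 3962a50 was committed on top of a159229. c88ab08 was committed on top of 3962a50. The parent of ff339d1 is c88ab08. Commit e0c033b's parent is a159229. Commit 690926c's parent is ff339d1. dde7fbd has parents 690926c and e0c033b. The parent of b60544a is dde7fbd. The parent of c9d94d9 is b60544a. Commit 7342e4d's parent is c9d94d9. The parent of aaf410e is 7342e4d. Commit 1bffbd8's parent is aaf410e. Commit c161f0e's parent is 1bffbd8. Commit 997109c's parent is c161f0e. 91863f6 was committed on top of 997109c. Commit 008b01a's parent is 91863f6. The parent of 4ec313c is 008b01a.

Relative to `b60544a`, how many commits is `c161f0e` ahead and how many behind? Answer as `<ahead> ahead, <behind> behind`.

5 ahead, 0 behind

Reachable from c161f0e: {1bffbd8, 3962a50, 690926c, 7342e4d, a159229, aaf410e, b60544a, c161f0e, c88ab08, c9d94d9, dde7fbd, e0c033b, ff339d1}.
Reachable from b60544a: {3962a50, 690926c, a159229, b60544a, c88ab08, dde7fbd, e0c033b, ff339d1}.
Only in c161f0e's history (ahead): {1bffbd8, 7342e4d, aaf410e, c161f0e, c9d94d9} — 5.
Only in b60544a's history (behind): {} — 0.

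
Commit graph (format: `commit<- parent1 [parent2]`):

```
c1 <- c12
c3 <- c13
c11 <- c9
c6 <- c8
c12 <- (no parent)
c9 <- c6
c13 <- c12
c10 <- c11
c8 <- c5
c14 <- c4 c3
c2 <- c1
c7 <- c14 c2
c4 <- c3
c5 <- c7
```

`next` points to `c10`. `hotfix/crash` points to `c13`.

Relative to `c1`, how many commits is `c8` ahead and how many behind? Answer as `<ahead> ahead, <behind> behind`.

8 ahead, 0 behind

Reachable from c8: {c1, c12, c13, c14, c2, c3, c4, c5, c7, c8}.
Reachable from c1: {c1, c12}.
Only in c8's history (ahead): {c13, c14, c2, c3, c4, c5, c7, c8} — 8.
Only in c1's history (behind): {} — 0.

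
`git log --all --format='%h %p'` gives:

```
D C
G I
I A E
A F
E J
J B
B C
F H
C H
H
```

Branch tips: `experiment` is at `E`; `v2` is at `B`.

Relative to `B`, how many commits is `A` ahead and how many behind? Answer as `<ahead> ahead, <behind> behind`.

2 ahead, 2 behind

Reachable from A: {A, F, H}.
Reachable from B: {B, C, H}.
Only in A's history (ahead): {A, F} — 2.
Only in B's history (behind): {B, C} — 2.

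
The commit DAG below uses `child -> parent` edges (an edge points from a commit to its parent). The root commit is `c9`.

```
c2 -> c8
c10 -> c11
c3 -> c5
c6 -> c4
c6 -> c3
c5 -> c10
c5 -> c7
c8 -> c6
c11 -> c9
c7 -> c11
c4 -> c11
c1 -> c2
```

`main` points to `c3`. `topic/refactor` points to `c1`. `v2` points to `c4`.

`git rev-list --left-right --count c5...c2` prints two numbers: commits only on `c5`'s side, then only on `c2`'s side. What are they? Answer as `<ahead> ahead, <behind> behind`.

Reachable from c5: {c10, c11, c5, c7, c9}.
Reachable from c2: {c10, c11, c2, c3, c4, c5, c6, c7, c8, c9}.
Only in c5's history (ahead): {} — 0.
Only in c2's history (behind): {c2, c3, c4, c6, c8} — 5.

0 ahead, 5 behind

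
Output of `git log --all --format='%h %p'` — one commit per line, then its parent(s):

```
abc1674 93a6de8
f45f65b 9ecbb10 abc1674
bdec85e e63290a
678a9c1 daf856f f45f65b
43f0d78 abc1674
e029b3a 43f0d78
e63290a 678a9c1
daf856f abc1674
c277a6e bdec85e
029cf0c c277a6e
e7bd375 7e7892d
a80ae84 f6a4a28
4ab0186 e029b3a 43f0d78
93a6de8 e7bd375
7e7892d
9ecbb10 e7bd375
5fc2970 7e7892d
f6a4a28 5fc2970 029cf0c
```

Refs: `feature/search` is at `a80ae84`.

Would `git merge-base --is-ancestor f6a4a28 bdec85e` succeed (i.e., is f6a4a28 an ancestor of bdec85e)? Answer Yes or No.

No

Ancestors of bdec85e: {678a9c1, 7e7892d, 93a6de8, 9ecbb10, abc1674, bdec85e, daf856f, e63290a, e7bd375, f45f65b}.
f6a4a28 is not in that set, so it is not an ancestor of bdec85e.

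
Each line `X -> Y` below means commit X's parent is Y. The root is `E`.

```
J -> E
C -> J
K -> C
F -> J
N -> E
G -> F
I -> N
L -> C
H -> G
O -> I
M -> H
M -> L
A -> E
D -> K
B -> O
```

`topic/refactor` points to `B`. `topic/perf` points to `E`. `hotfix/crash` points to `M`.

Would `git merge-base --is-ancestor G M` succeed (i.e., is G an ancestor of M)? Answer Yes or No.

Ancestors of M (commits reachable by following parents): {C, E, F, G, H, J, L, M}.
G is in that set, so it is an ancestor of M.

Yes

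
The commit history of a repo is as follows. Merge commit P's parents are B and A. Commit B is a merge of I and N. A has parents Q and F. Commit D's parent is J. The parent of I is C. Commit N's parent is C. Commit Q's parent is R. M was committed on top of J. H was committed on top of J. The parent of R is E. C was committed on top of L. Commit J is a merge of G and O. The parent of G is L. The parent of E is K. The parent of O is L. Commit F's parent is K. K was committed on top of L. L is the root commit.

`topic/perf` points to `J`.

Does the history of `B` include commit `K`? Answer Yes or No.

No

Ancestors of B: {B, C, I, L, N}.
K is not in that set, so it is not an ancestor of B.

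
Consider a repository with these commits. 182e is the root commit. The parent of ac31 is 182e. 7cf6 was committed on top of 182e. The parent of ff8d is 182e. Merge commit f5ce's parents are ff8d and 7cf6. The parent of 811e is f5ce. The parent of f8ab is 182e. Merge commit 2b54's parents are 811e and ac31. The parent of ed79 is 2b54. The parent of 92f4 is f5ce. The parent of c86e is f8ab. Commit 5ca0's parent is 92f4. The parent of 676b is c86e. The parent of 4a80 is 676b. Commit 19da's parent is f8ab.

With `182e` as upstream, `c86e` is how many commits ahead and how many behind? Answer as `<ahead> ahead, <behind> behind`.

Reachable from c86e: {182e, c86e, f8ab}.
Reachable from 182e: {182e}.
Only in c86e's history (ahead): {c86e, f8ab} — 2.
Only in 182e's history (behind): {} — 0.

2 ahead, 0 behind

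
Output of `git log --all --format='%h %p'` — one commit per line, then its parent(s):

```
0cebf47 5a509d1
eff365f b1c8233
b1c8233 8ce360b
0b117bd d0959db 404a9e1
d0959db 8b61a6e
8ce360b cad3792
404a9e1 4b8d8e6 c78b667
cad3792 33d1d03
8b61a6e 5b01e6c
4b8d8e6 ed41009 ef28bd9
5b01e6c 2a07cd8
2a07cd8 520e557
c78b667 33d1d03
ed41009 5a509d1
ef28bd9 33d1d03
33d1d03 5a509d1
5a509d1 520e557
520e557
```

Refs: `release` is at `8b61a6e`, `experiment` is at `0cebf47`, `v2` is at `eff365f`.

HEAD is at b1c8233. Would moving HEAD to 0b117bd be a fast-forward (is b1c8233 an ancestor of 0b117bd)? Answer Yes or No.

A fast-forward from b1c8233 to 0b117bd is possible iff b1c8233 is an ancestor of 0b117bd.
Ancestors of 0b117bd: {0b117bd, 2a07cd8, 33d1d03, 404a9e1, 4b8d8e6, 520e557, 5a509d1, 5b01e6c, 8b61a6e, c78b667, d0959db, ed41009, ef28bd9}.
b1c8233 is not among them, so fast-forward is not possible.

No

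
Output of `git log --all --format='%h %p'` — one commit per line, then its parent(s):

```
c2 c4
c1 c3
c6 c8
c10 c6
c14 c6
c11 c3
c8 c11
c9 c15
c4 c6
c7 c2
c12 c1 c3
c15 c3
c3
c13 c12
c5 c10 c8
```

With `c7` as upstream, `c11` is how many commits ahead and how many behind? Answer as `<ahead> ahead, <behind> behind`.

0 ahead, 5 behind

Reachable from c11: {c11, c3}.
Reachable from c7: {c11, c2, c3, c4, c6, c7, c8}.
Only in c11's history (ahead): {} — 0.
Only in c7's history (behind): {c2, c4, c6, c7, c8} — 5.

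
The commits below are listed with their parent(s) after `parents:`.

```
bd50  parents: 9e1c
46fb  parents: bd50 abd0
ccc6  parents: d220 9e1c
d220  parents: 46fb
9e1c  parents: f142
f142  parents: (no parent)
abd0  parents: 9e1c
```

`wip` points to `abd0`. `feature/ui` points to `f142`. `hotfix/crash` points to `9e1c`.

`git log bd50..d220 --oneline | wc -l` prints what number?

3

Reachable from d220: {46fb, 9e1c, abd0, bd50, d220, f142}.
Reachable from bd50: {9e1c, bd50, f142}.
In d220's history but not bd50's: {46fb, abd0, d220} — 3 commits.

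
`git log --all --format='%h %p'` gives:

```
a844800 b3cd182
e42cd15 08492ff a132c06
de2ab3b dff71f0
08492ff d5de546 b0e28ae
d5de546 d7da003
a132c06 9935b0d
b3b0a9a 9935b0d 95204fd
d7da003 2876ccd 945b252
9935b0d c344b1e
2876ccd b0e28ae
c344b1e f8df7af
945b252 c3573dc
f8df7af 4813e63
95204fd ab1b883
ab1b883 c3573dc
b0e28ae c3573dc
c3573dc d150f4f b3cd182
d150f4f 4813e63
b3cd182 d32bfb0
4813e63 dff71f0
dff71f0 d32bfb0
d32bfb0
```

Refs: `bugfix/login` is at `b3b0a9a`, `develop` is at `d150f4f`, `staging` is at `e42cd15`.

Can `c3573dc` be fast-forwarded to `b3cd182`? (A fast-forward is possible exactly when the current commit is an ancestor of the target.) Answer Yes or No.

A fast-forward from c3573dc to b3cd182 is possible iff c3573dc is an ancestor of b3cd182.
Ancestors of b3cd182: {b3cd182, d32bfb0}.
c3573dc is not among them, so fast-forward is not possible.

No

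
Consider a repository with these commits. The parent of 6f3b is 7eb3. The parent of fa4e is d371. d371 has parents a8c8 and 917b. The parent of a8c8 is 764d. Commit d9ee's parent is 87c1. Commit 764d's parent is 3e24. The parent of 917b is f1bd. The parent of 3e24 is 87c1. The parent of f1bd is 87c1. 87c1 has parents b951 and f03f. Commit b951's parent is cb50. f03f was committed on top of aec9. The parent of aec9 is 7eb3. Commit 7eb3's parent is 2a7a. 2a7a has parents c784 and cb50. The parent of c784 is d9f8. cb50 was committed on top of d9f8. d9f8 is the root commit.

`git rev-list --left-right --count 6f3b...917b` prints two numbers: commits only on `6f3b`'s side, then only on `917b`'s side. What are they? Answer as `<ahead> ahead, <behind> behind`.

1 ahead, 6 behind

Reachable from 6f3b: {2a7a, 6f3b, 7eb3, c784, cb50, d9f8}.
Reachable from 917b: {2a7a, 7eb3, 87c1, 917b, aec9, b951, c784, cb50, d9f8, f03f, f1bd}.
Only in 6f3b's history (ahead): {6f3b} — 1.
Only in 917b's history (behind): {87c1, 917b, aec9, b951, f03f, f1bd} — 6.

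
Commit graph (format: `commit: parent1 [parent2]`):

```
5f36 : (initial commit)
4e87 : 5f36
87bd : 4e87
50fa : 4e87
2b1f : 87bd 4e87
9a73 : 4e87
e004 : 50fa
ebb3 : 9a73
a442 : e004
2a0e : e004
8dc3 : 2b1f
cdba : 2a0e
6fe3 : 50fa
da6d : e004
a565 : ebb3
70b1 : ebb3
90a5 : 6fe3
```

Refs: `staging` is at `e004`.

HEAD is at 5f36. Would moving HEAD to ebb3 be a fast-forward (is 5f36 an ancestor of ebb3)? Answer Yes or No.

A fast-forward from 5f36 to ebb3 is possible iff 5f36 is an ancestor of ebb3.
Ancestors of ebb3: {4e87, 5f36, 9a73, ebb3}.
5f36 is among them, so fast-forward is possible.

Yes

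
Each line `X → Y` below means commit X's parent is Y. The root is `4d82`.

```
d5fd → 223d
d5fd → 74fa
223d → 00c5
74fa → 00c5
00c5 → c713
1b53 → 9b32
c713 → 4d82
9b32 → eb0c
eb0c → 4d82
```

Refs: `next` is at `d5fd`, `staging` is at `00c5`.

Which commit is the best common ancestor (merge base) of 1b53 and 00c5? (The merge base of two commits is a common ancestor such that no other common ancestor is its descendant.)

4d82

Ancestors of 1b53: {1b53, 4d82, 9b32, eb0c}.
Ancestors of 00c5: {00c5, 4d82, c713}.
Common ancestors: {4d82}.
The only common ancestor is 4d82, so it is the merge base.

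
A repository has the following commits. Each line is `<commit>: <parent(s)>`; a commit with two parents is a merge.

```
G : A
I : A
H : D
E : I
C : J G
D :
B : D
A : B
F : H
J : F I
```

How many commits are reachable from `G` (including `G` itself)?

Walking parent pointers from G: reachable set = {A, B, D, G}.
That is 4 commits.

4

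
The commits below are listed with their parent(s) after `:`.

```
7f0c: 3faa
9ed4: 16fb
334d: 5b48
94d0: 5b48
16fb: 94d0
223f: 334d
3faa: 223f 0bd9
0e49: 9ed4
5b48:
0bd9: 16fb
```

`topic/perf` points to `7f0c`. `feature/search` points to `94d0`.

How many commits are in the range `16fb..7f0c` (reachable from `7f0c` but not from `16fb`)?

5

Reachable from 7f0c: {0bd9, 16fb, 223f, 334d, 3faa, 5b48, 7f0c, 94d0}.
Reachable from 16fb: {16fb, 5b48, 94d0}.
In 7f0c's history but not 16fb's: {0bd9, 223f, 334d, 3faa, 7f0c} — 5 commits.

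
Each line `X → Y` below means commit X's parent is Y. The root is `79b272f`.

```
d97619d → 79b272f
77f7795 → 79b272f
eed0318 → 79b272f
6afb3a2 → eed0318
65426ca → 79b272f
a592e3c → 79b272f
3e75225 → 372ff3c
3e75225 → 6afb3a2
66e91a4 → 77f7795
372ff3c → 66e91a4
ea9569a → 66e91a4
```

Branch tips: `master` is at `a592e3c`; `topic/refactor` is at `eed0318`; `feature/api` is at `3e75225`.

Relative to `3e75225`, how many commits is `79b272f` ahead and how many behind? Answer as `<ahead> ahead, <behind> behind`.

0 ahead, 6 behind

Reachable from 79b272f: {79b272f}.
Reachable from 3e75225: {372ff3c, 3e75225, 66e91a4, 6afb3a2, 77f7795, 79b272f, eed0318}.
Only in 79b272f's history (ahead): {} — 0.
Only in 3e75225's history (behind): {372ff3c, 3e75225, 66e91a4, 6afb3a2, 77f7795, eed0318} — 6.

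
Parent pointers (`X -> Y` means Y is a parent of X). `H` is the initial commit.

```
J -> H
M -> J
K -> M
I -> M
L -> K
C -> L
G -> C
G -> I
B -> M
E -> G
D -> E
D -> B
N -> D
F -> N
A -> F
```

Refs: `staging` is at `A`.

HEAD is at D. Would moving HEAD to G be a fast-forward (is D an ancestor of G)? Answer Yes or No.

No

A fast-forward from D to G is possible iff D is an ancestor of G.
Ancestors of G: {C, G, H, I, J, K, L, M}.
D is not among them, so fast-forward is not possible.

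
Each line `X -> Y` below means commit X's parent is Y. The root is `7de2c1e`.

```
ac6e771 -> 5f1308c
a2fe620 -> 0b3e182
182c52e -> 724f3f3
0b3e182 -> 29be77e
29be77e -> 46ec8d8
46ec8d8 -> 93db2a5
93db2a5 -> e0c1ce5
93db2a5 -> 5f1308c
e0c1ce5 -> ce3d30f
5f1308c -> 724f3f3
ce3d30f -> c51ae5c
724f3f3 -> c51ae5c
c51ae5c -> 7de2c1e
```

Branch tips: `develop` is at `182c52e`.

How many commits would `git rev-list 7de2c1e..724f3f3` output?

2

Reachable from 724f3f3: {724f3f3, 7de2c1e, c51ae5c}.
Reachable from 7de2c1e: {7de2c1e}.
In 724f3f3's history but not 7de2c1e's: {724f3f3, c51ae5c} — 2 commits.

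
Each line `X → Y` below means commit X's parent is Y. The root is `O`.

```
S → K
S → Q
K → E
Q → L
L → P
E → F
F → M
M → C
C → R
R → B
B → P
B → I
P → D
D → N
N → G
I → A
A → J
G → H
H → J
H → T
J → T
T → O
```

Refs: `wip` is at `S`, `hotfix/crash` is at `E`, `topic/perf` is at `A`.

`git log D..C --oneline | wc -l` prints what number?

Reachable from C: {A, B, C, D, G, H, I, J, N, O, P, R, T}.
Reachable from D: {D, G, H, J, N, O, T}.
In C's history but not D's: {A, B, C, I, P, R} — 6 commits.

6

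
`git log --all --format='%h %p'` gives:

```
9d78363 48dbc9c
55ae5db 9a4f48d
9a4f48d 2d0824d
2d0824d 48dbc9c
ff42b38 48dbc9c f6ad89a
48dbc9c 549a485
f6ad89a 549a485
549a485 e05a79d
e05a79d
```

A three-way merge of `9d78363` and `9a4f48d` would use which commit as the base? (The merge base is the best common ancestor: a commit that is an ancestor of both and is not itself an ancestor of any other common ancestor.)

48dbc9c

Ancestors of 9d78363: {48dbc9c, 549a485, 9d78363, e05a79d}.
Ancestors of 9a4f48d: {2d0824d, 48dbc9c, 549a485, 9a4f48d, e05a79d}.
Common ancestors: {48dbc9c, 549a485, e05a79d}.
Among these, 48dbc9c is not an ancestor of any other common ancestor — it is the merge base.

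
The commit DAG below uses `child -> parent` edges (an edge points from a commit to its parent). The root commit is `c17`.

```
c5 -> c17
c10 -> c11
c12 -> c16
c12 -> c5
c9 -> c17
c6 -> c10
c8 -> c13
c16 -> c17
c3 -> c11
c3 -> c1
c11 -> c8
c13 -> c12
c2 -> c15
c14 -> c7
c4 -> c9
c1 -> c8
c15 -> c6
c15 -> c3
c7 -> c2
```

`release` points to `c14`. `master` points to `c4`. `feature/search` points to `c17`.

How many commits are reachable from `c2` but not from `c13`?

8

Reachable from c2: {c1, c10, c11, c12, c13, c15, c16, c17, c2, c3, c5, c6, c8}.
Reachable from c13: {c12, c13, c16, c17, c5}.
In c2's history but not c13's: {c1, c10, c11, c15, c2, c3, c6, c8} — 8 commits.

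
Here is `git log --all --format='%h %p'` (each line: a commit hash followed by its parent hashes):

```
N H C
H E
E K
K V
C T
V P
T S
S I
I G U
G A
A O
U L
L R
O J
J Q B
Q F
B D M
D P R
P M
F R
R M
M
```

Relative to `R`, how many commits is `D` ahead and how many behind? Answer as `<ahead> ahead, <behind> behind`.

2 ahead, 0 behind

Reachable from D: {D, M, P, R}.
Reachable from R: {M, R}.
Only in D's history (ahead): {D, P} — 2.
Only in R's history (behind): {} — 0.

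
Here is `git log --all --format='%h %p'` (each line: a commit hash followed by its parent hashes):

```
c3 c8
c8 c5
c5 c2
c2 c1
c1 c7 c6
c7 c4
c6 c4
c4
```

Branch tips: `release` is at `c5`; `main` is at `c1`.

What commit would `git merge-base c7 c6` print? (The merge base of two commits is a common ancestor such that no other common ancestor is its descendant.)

Ancestors of c7: {c4, c7}.
Ancestors of c6: {c4, c6}.
Common ancestors: {c4}.
The only common ancestor is c4, so it is the merge base.

c4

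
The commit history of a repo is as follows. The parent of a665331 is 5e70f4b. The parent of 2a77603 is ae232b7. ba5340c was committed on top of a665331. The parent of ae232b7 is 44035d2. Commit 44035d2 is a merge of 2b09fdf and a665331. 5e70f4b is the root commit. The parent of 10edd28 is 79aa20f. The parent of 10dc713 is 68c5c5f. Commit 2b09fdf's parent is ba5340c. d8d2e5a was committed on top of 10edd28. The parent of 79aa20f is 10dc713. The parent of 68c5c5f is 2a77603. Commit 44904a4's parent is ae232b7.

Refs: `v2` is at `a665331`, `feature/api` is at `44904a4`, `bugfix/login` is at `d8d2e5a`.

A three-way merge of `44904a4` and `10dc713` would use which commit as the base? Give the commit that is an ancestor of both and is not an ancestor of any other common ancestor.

ae232b7

Ancestors of 44904a4: {2b09fdf, 44035d2, 44904a4, 5e70f4b, a665331, ae232b7, ba5340c}.
Ancestors of 10dc713: {10dc713, 2a77603, 2b09fdf, 44035d2, 5e70f4b, 68c5c5f, a665331, ae232b7, ba5340c}.
Common ancestors: {2b09fdf, 44035d2, 5e70f4b, a665331, ae232b7, ba5340c}.
Among these, ae232b7 is not an ancestor of any other common ancestor — it is the merge base.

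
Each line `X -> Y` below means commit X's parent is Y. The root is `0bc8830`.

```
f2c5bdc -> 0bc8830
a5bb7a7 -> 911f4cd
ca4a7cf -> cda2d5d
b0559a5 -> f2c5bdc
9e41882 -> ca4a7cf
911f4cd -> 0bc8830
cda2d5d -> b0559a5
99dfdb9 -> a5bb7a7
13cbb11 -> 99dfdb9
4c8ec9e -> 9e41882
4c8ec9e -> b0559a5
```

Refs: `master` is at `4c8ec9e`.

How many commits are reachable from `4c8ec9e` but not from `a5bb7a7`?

6

Reachable from 4c8ec9e: {0bc8830, 4c8ec9e, 9e41882, b0559a5, ca4a7cf, cda2d5d, f2c5bdc}.
Reachable from a5bb7a7: {0bc8830, 911f4cd, a5bb7a7}.
In 4c8ec9e's history but not a5bb7a7's: {4c8ec9e, 9e41882, b0559a5, ca4a7cf, cda2d5d, f2c5bdc} — 6 commits.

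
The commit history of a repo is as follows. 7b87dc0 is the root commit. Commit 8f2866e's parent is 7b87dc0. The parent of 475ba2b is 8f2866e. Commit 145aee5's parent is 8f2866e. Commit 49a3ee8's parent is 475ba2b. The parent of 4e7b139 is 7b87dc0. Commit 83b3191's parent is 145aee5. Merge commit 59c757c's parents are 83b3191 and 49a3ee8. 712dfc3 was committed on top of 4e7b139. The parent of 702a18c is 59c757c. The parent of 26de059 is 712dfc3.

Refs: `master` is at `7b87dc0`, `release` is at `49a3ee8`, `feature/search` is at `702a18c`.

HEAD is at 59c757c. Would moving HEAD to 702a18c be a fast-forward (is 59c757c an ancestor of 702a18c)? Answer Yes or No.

Yes

A fast-forward from 59c757c to 702a18c is possible iff 59c757c is an ancestor of 702a18c.
Ancestors of 702a18c: {145aee5, 475ba2b, 49a3ee8, 59c757c, 702a18c, 7b87dc0, 83b3191, 8f2866e}.
59c757c is among them, so fast-forward is possible.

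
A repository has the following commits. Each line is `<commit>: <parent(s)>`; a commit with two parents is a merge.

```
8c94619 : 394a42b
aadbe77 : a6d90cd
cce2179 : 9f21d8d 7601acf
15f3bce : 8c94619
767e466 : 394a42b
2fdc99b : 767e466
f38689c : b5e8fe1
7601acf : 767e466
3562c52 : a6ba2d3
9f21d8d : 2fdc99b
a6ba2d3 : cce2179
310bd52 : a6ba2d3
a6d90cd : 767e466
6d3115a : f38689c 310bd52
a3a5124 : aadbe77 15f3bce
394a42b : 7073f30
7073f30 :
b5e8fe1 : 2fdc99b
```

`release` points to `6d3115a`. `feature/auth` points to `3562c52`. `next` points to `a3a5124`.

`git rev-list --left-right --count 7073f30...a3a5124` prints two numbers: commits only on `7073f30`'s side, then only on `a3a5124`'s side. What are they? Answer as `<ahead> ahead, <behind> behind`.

Reachable from 7073f30: {7073f30}.
Reachable from a3a5124: {15f3bce, 394a42b, 7073f30, 767e466, 8c94619, a3a5124, a6d90cd, aadbe77}.
Only in 7073f30's history (ahead): {} — 0.
Only in a3a5124's history (behind): {15f3bce, 394a42b, 767e466, 8c94619, a3a5124, a6d90cd, aadbe77} — 7.

0 ahead, 7 behind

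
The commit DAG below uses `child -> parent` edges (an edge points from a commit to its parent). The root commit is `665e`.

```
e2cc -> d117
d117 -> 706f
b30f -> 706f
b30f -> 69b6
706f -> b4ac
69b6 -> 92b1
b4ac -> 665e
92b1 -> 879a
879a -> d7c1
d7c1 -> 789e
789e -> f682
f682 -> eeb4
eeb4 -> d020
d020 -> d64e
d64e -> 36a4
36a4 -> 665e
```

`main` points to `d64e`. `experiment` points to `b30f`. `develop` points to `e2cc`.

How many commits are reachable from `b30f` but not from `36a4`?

Reachable from b30f: {36a4, 665e, 69b6, 706f, 789e, 879a, 92b1, b30f, b4ac, d020, d64e, d7c1, eeb4, f682}.
Reachable from 36a4: {36a4, 665e}.
In b30f's history but not 36a4's: {69b6, 706f, 789e, 879a, 92b1, b30f, b4ac, d020, d64e, d7c1, eeb4, f682} — 12 commits.

12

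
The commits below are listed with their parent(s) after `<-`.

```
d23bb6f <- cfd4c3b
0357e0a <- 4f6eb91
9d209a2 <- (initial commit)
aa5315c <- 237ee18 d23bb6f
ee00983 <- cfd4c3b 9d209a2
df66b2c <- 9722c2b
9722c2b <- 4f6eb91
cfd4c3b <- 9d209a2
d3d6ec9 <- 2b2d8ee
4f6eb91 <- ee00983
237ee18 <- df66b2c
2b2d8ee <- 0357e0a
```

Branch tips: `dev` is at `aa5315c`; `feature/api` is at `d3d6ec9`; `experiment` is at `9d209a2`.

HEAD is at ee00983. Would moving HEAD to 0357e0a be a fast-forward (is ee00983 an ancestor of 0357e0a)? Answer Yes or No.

A fast-forward from ee00983 to 0357e0a is possible iff ee00983 is an ancestor of 0357e0a.
Ancestors of 0357e0a: {0357e0a, 4f6eb91, 9d209a2, cfd4c3b, ee00983}.
ee00983 is among them, so fast-forward is possible.

Yes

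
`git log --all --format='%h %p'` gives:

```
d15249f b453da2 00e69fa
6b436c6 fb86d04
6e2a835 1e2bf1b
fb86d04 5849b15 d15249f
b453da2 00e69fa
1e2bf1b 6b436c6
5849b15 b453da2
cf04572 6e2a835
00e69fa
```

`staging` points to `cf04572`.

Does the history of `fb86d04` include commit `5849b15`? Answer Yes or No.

Yes

Ancestors of fb86d04 (commits reachable by following parents): {00e69fa, 5849b15, b453da2, d15249f, fb86d04}.
5849b15 is in that set, so it is an ancestor of fb86d04.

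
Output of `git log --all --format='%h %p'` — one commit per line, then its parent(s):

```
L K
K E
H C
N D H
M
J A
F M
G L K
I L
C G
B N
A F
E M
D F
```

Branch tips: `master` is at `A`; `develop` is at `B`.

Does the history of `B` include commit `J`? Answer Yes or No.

No

Ancestors of B: {B, C, D, E, F, G, H, K, L, M, N}.
J is not in that set, so it is not an ancestor of B.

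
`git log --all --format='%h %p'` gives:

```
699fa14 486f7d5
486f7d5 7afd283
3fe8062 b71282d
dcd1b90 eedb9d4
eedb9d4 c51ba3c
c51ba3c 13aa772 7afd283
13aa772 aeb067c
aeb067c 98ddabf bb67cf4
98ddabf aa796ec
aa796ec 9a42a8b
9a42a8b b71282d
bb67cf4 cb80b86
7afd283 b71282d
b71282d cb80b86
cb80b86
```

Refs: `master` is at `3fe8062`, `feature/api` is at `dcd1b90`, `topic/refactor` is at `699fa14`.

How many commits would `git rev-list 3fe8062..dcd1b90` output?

10

Reachable from dcd1b90: {13aa772, 7afd283, 98ddabf, 9a42a8b, aa796ec, aeb067c, b71282d, bb67cf4, c51ba3c, cb80b86, dcd1b90, eedb9d4}.
Reachable from 3fe8062: {3fe8062, b71282d, cb80b86}.
In dcd1b90's history but not 3fe8062's: {13aa772, 7afd283, 98ddabf, 9a42a8b, aa796ec, aeb067c, bb67cf4, c51ba3c, dcd1b90, eedb9d4} — 10 commits.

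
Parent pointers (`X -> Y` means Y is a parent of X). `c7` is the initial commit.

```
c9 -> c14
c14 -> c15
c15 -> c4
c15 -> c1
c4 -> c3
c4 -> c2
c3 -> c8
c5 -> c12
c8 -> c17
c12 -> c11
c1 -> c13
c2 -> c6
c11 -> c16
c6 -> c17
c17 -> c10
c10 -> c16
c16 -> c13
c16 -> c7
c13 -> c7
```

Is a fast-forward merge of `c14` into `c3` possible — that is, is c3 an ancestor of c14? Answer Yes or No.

A fast-forward from c3 to c14 is possible iff c3 is an ancestor of c14.
Ancestors of c14: {c1, c10, c13, c14, c15, c16, c17, c2, c3, c4, c6, c7, c8}.
c3 is among them, so fast-forward is possible.

Yes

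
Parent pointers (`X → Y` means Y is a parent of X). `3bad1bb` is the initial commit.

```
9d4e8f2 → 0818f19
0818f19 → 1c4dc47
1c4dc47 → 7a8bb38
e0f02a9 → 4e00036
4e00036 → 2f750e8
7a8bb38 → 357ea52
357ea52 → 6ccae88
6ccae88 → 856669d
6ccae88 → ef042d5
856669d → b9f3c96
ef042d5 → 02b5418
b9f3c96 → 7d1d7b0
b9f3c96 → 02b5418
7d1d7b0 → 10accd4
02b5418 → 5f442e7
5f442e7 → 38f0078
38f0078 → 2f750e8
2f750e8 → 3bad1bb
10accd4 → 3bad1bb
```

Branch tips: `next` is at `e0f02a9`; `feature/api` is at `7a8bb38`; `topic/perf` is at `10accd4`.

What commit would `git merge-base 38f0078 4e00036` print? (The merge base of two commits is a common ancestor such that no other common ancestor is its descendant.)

2f750e8

Ancestors of 38f0078: {2f750e8, 38f0078, 3bad1bb}.
Ancestors of 4e00036: {2f750e8, 3bad1bb, 4e00036}.
Common ancestors: {2f750e8, 3bad1bb}.
Among these, 2f750e8 is not an ancestor of any other common ancestor — it is the merge base.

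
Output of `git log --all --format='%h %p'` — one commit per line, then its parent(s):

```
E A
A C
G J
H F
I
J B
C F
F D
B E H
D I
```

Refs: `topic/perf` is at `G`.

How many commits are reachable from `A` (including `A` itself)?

Walking parent pointers from A: reachable set = {A, C, D, F, I}.
That is 5 commits.

5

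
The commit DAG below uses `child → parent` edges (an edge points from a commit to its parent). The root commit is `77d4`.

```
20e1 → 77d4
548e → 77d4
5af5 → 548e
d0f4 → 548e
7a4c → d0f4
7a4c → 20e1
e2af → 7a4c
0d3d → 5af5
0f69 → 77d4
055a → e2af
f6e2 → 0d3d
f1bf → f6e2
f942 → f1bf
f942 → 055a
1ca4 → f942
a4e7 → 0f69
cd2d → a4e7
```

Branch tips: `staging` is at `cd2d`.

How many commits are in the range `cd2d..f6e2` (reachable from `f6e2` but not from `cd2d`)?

4

Reachable from f6e2: {0d3d, 548e, 5af5, 77d4, f6e2}.
Reachable from cd2d: {0f69, 77d4, a4e7, cd2d}.
In f6e2's history but not cd2d's: {0d3d, 548e, 5af5, f6e2} — 4 commits.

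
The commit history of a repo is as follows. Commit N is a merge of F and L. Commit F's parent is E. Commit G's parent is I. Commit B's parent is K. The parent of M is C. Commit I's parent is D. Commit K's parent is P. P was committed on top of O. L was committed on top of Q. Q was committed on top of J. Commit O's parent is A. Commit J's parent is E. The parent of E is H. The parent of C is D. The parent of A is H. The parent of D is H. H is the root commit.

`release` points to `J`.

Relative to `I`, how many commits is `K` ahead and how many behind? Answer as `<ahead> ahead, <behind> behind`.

Reachable from K: {A, H, K, O, P}.
Reachable from I: {D, H, I}.
Only in K's history (ahead): {A, K, O, P} — 4.
Only in I's history (behind): {D, I} — 2.

4 ahead, 2 behind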